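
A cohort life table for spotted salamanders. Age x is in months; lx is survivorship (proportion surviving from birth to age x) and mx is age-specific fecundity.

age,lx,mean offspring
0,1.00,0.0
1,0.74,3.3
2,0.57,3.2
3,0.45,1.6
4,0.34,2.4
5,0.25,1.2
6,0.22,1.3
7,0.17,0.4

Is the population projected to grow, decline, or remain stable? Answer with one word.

R0 = Σ lx·mx = 0 + 2.442 + 1.824 + 0.72 + 0.816 + 0.3 + 0.286 + 0.068 = 6.456
R0 > 1, so the population is growing.

growing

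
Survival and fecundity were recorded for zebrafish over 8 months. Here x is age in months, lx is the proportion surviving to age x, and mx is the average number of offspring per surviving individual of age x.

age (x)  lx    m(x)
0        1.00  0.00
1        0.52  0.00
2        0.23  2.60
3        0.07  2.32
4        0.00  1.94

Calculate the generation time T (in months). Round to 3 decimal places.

lx·mx: 0, 0, 0.598, 0.1624, 0 → R0 = 0.7604
x·lx·mx: 0, 0, 1.196, 0.4872, 0 → Σ = 1.6832
T = 1.6832 / 0.7604 = 2.213572… → 2.214

2.214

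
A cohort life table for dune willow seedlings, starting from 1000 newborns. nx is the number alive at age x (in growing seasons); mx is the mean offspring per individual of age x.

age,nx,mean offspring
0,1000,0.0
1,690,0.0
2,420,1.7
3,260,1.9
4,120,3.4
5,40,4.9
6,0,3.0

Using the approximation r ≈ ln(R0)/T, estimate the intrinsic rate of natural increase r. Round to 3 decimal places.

lx = nx/n0 = nx/1000: 1, 0.69, 0.42, 0.26, 0.12, 0.04, 0
R0 = Σ lx·mx = 0 + 0 + 0.714 + 0.494 + 0.408 + 0.196 + 0 = 1.812
Σ x·lx·mx = 5.522; T = 5.522/1.812 = 3.04746…
r ≈ ln(R0)/T = ln(1.812)/3.04746… = 0.19506… → 0.195

0.195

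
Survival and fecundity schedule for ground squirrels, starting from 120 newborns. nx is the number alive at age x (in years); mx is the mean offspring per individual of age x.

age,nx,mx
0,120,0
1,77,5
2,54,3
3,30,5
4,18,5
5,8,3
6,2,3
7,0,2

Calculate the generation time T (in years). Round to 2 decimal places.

lx = nx/n0 = nx/120: 1, 0.64167…, 0.45, 0.25, 0.15, 0.06667…, 0.01667…, 0
lx·mx: 0, 3.208333…, 1.35, 1.25, 0.75, 0.2…, 0.05…, 0 → R0 = 6.808333…
x·lx·mx: 0, 3.208333…, 2.7, 3.75, 3, 1…, 0.3…, 0 → Σ = 13.958333…
T = 13.958333… / 6.808333… = 2.050184… → 2.05

2.05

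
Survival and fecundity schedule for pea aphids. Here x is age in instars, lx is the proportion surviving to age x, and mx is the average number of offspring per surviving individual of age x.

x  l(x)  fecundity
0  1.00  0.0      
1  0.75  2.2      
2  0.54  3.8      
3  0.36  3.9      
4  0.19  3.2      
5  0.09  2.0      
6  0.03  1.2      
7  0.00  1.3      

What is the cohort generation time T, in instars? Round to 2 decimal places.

lx·mx: 0, 1.65, 2.052, 1.404, 0.608, 0.18, 0.036, 0 → R0 = 5.93
x·lx·mx: 0, 1.65, 4.104, 4.212, 2.432, 0.9, 0.216, 0 → Σ = 13.514
T = 13.514 / 5.93 = 2.278921… → 2.28

2.28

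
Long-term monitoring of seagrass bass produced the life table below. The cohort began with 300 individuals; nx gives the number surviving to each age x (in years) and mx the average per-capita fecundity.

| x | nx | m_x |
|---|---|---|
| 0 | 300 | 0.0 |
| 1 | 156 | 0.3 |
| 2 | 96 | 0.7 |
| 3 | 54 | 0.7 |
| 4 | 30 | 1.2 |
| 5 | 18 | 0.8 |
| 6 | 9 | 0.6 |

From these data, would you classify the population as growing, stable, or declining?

declining

lx = nx/n0 = nx/300: 1, 0.52, 0.32, 0.18, 0.1, 0.06, 0.03
R0 = Σ lx·mx = 0 + 0.156 + 0.224 + 0.126 + 0.12 + 0.048 + 0.018 = 0.692
R0 < 1, so the population is declining.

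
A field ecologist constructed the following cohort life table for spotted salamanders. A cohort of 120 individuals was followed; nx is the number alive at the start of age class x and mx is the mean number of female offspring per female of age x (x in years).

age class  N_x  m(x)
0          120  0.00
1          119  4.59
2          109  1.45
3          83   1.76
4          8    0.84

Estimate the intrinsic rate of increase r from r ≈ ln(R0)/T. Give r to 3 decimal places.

1.269

lx = nx/n0 = nx/120: 1, 0.99167…, 0.90833…, 0.69167…, 0.06667…
R0 = Σ lx·mx = 0 + 4.55175… + 1.31708… + 1.21733… + 0.056… = 7.142167…
Σ x·lx·mx = 11.061917…; T = 11.061917…/7.142167… = 1.54882…
r ≈ ln(R0)/T = ln(7.142167…)/1.54882… = 1.26937… → 1.269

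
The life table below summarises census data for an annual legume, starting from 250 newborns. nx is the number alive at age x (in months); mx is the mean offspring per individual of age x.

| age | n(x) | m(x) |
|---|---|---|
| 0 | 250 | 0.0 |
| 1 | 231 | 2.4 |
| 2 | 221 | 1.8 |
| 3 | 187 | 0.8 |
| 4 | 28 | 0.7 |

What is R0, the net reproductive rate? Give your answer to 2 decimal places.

4.49

lx = nx/n0 = nx/250: 1, 0.924, 0.884, 0.748, 0.112
lx·mx by age: 0, 2.2176, 1.5912, 0.5984, 0.0784
R0 = Σ lx·mx = 4.4856 → 4.49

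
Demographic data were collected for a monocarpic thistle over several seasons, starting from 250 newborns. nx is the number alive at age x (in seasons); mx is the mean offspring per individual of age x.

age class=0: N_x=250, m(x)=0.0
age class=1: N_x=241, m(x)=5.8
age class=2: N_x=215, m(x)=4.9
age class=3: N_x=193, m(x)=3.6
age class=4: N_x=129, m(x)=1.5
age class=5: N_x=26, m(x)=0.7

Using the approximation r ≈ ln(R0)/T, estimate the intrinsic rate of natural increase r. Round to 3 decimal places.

lx = nx/n0 = nx/250: 1, 0.964, 0.86, 0.772, 0.516, 0.104
R0 = Σ lx·mx = 0 + 5.5912 + 4.214 + 2.7792 + 0.774 + 0.0728 = 13.4312
Σ x·lx·mx = 25.8168; T = 25.8168/13.4312 = 1.92215…
r ≈ ln(R0)/T = ln(13.4312)/1.92215… = 1.35139… → 1.351

1.351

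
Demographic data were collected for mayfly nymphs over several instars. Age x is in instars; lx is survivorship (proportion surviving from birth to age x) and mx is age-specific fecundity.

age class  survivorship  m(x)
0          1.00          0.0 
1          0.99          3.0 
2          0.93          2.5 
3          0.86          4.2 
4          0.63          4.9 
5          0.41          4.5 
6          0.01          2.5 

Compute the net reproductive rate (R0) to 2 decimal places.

13.86

lx·mx by age: 0, 2.97, 2.325, 3.612, 3.087, 1.845, 0.025
R0 = Σ lx·mx = 13.864 → 13.86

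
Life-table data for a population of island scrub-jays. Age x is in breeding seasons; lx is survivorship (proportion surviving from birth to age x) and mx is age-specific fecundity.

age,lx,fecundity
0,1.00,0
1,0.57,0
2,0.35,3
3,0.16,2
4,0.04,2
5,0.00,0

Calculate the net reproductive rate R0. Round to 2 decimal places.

lx·mx by age: 0, 0, 1.05, 0.32, 0.08, 0
R0 = Σ lx·mx = 1.45 → 1.45

1.45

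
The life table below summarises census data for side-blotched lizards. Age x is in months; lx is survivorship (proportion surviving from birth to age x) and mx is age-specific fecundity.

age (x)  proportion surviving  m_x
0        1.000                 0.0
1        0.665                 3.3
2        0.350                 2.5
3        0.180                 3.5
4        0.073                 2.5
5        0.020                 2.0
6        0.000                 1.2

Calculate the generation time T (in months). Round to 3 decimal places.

lx·mx: 0, 2.1945, 0.875, 0.63, 0.1825, 0.04, 0 → R0 = 3.922
x·lx·mx: 0, 2.1945, 1.75, 1.89, 0.73, 0.2, 0 → Σ = 6.7645
T = 6.7645 / 3.922 = 1.724758… → 1.725

1.725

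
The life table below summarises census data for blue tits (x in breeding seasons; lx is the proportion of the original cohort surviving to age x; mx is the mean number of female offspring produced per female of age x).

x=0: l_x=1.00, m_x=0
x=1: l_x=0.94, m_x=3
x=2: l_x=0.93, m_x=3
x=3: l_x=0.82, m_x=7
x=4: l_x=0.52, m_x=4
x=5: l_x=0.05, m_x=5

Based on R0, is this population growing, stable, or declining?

R0 = Σ lx·mx = 0 + 2.82 + 2.79 + 5.74 + 2.08 + 0.25 = 13.68
R0 > 1, so the population is growing.

growing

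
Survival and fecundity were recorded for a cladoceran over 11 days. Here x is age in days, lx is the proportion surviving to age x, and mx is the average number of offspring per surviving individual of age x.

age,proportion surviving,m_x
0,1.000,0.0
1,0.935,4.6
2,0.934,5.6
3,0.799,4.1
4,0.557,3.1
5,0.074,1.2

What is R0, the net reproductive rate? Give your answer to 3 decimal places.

lx·mx by age: 0, 4.301, 5.2304, 3.2759, 1.7267, 0.0888
R0 = Σ lx·mx = 14.6228 → 14.623

14.623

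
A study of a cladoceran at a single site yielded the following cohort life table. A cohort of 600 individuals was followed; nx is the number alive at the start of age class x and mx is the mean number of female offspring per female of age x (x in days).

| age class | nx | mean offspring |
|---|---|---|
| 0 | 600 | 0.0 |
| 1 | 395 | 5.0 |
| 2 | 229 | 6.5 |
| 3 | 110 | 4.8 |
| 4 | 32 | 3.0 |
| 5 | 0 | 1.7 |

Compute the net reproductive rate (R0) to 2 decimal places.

lx = nx/n0 = nx/600: 1, 0.65833…, 0.38167…, 0.18333…, 0.05333…, 0
lx·mx by age: 0, 3.291667…, 2.480833…, 0.88…, 0.16…, 0
R0 = Σ lx·mx = 6.8125… → 6.81

6.81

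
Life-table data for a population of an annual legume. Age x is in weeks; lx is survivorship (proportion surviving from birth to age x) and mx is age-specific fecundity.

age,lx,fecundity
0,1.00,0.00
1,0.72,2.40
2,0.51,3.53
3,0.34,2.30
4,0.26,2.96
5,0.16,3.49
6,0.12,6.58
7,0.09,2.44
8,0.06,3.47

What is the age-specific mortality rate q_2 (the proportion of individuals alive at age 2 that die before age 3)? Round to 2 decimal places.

q_2 = (l_2 − l_3) / l_2 = (0.51 − 0.34) / 0.51
     = 0.17 / 0.51 = 0.333333… → 0.33

0.33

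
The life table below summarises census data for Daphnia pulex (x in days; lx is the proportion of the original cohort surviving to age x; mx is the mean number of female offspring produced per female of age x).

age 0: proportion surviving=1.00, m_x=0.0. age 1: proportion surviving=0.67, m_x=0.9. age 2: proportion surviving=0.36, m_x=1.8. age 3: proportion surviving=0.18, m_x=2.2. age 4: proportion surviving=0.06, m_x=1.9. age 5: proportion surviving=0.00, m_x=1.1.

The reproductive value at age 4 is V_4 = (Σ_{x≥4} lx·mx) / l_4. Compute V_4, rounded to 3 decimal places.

1.900

lx·mx for x ≥ 4: 0.114, 0 → sum = 0.114
V_4 = 0.114 / l_4 = 0.114 / 0.06 = 1.9 → 1.900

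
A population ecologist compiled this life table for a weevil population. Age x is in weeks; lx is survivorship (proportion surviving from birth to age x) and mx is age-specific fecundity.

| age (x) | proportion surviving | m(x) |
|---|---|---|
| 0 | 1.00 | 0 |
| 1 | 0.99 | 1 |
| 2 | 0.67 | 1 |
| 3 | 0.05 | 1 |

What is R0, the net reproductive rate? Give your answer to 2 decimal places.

lx·mx by age: 0, 0.99, 0.67, 0.05
R0 = Σ lx·mx = 1.71 → 1.71

1.71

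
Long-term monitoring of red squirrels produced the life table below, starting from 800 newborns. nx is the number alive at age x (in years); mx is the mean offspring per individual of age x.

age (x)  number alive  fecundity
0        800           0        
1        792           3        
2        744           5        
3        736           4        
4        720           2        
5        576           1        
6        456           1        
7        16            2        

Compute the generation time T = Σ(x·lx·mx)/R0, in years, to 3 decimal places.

2.620

lx = nx/n0 = nx/800: 1, 0.99, 0.93, 0.92, 0.9, 0.72, 0.57, 0.02
lx·mx: 0, 2.97, 4.65, 3.68, 1.8, 0.72, 0.57, 0.04 → R0 = 14.43
x·lx·mx: 0, 2.97, 9.3, 11.04, 7.2, 3.6, 3.42, 0.28 → Σ = 37.81
T = 37.81 / 14.43 = 2.620236… → 2.620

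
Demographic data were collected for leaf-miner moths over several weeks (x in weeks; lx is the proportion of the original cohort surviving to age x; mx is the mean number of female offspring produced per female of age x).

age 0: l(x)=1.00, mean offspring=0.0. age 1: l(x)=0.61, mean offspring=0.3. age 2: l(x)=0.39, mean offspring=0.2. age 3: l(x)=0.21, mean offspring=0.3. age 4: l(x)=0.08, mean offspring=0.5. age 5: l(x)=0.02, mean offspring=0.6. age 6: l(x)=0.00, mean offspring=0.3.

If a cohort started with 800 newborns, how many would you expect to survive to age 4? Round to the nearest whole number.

64

Expected survivors = N0 · l_4 = 800 × 0.08 = 64 → 64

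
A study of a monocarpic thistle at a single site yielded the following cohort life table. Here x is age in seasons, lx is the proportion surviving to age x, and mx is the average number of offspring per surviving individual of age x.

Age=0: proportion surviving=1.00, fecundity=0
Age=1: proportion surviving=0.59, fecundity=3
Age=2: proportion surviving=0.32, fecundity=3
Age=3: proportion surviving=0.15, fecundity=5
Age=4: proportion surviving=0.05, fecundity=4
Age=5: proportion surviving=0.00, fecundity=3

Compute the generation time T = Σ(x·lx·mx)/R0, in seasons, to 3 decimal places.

lx·mx: 0, 1.77, 0.96, 0.75, 0.2, 0 → R0 = 3.68
x·lx·mx: 0, 1.77, 1.92, 2.25, 0.8, 0 → Σ = 6.74
T = 6.74 / 3.68 = 1.831522… → 1.832

1.832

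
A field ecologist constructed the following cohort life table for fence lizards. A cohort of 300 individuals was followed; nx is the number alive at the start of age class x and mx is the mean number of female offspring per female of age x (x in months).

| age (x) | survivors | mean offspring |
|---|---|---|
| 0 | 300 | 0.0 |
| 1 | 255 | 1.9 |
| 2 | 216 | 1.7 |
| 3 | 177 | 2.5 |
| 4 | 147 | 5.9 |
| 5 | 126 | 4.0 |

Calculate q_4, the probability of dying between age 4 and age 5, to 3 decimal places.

0.143

lx = nx/n0 = nx/300: 1, 0.85, 0.72, 0.59, 0.49, 0.42
q_4 = (l_4 − l_5) / l_4 = (0.49 − 0.42) / 0.49
     = 0.07 / 0.49 = 0.142857… → 0.143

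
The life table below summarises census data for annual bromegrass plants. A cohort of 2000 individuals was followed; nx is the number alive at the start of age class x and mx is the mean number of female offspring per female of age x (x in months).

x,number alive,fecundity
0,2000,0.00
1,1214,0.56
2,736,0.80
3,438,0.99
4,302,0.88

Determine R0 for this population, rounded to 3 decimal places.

lx = nx/n0 = nx/2000: 1, 0.607, 0.368, 0.219, 0.151
lx·mx by age: 0, 0.33992, 0.2944, 0.21681, 0.13288
R0 = Σ lx·mx = 0.98401 → 0.984

0.984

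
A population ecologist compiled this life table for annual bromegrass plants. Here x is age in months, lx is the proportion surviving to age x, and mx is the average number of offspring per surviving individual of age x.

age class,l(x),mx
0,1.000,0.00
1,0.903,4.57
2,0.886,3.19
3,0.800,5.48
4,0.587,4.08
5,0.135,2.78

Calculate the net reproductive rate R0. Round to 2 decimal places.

lx·mx by age: 0, 4.12671, 2.82634, 4.384, 2.39496, 0.3753
R0 = Σ lx·mx = 14.10731 → 14.11

14.11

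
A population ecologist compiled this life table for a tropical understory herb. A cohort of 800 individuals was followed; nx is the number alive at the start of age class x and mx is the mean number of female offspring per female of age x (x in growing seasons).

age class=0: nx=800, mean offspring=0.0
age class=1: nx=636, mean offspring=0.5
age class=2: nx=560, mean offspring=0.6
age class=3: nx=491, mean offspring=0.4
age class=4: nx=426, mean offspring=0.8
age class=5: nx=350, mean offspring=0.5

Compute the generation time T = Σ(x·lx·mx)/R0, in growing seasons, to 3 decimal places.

2.794

lx = nx/n0 = nx/800: 1, 0.795, 0.7, 0.61375, 0.5325, 0.4375
lx·mx: 0, 0.3975, 0.42, 0.2455, 0.426, 0.21875 → R0 = 1.70775
x·lx·mx: 0, 0.3975, 0.84, 0.7365, 1.704, 1.09375 → Σ = 4.77175
T = 4.77175 / 1.70775 = 2.794174… → 2.794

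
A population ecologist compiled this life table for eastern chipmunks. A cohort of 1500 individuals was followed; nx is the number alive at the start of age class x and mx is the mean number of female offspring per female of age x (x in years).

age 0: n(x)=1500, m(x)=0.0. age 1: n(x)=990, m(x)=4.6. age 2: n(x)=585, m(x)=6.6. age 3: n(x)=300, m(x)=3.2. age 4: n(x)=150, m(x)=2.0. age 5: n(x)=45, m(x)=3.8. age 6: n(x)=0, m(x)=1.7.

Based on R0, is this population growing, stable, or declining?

growing

lx = nx/n0 = nx/1500: 1, 0.66, 0.39, 0.2, 0.1, 0.03, 0
R0 = Σ lx·mx = 0 + 3.036 + 2.574 + 0.64 + 0.2 + 0.114 + 0 = 6.564
R0 > 1, so the population is growing.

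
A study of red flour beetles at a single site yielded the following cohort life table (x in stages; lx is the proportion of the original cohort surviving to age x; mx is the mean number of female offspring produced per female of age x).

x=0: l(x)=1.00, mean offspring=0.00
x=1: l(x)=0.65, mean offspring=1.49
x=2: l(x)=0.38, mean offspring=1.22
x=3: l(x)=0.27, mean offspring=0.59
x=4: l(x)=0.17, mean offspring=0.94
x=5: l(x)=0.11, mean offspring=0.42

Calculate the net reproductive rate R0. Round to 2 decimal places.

1.80

lx·mx by age: 0, 0.9685, 0.4636, 0.1593, 0.1598, 0.0462
R0 = Σ lx·mx = 1.7974 → 1.80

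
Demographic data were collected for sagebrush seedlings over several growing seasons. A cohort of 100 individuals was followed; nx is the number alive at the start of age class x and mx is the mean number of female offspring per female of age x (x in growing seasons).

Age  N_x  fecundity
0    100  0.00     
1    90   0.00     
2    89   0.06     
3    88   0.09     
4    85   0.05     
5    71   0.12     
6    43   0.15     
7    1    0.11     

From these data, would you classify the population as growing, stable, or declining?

declining

lx = nx/n0 = nx/100: 1, 0.9, 0.89, 0.88, 0.85, 0.71, 0.43, 0.01
R0 = Σ lx·mx = 0 + 0 + 0.0534 + 0.0792 + 0.0425 + 0.0852 + 0.0645 + 0.0011 = 0.3259
R0 < 1, so the population is declining.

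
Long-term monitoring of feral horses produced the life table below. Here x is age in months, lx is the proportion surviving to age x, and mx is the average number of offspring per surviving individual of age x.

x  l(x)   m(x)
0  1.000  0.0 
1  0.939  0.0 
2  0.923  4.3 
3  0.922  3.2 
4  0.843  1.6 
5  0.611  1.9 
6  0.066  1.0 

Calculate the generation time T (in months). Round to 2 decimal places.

lx·mx: 0, 0, 3.9689, 2.9504, 1.3488, 1.1609, 0.066 → R0 = 9.495
x·lx·mx: 0, 0, 7.9378, 8.8512, 5.3952, 5.8045, 0.396 → Σ = 28.3847
T = 28.3847 / 9.495 = 2.989437… → 2.99

2.99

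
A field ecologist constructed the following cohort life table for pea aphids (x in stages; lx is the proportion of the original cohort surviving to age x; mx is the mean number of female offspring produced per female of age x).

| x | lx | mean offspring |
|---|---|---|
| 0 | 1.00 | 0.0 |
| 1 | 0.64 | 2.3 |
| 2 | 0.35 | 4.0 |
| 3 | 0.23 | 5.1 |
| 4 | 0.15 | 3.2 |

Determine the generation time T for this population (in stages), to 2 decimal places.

2.15

lx·mx: 0, 1.472, 1.4, 1.173, 0.48 → R0 = 4.525
x·lx·mx: 0, 1.472, 2.8, 3.519, 1.92 → Σ = 9.711
T = 9.711 / 4.525 = 2.146077… → 2.15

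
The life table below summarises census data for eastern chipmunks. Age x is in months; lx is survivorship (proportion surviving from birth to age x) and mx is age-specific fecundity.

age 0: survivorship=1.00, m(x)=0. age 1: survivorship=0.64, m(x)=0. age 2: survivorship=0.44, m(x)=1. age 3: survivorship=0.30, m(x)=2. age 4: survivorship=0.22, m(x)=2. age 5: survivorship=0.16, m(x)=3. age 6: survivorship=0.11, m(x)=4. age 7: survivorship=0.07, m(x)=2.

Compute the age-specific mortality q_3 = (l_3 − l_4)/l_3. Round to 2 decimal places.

0.27

q_3 = (l_3 − l_4) / l_3 = (0.3 − 0.22) / 0.3
     = 0.08 / 0.3 = 0.266667… → 0.27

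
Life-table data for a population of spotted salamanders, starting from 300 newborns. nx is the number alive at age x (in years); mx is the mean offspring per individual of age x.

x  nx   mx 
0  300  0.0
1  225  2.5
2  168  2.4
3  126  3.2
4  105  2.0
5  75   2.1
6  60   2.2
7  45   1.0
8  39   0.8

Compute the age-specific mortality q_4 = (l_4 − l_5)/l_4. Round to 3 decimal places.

lx = nx/n0 = nx/300: 1, 0.75, 0.56, 0.42, 0.35, 0.25, 0.2, 0.15, 0.13
q_4 = (l_4 − l_5) / l_4 = (0.35 − 0.25) / 0.35
     = 0.1 / 0.35 = 0.285714… → 0.286

0.286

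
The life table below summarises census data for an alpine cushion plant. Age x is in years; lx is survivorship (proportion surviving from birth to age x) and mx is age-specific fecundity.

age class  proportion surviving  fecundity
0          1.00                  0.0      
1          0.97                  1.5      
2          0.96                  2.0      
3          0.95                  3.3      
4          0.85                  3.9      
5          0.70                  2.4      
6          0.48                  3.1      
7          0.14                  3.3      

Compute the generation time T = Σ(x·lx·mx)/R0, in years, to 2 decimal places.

lx·mx: 0, 1.455, 1.92, 3.135, 3.315, 1.68, 1.488, 0.462 → R0 = 13.455
x·lx·mx: 0, 1.455, 3.84, 9.405, 13.26, 8.4, 8.928, 3.234 → Σ = 48.522
T = 48.522 / 13.455 = 3.606243… → 3.61

3.61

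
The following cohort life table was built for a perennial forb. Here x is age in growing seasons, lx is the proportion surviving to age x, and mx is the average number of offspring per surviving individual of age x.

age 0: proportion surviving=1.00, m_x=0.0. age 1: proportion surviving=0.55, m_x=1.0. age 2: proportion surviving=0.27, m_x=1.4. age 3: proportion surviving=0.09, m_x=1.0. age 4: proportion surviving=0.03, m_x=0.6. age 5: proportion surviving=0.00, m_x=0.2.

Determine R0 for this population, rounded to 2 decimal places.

1.04

lx·mx by age: 0, 0.55, 0.378, 0.09, 0.018, 0
R0 = Σ lx·mx = 1.036 → 1.04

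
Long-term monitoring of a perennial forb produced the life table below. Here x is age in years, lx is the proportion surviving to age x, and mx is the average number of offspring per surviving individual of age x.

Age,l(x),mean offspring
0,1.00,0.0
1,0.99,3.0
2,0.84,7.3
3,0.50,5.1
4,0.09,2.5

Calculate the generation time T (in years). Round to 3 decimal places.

2.003

lx·mx: 0, 2.97, 6.132, 2.55, 0.225 → R0 = 11.877
x·lx·mx: 0, 2.97, 12.264, 7.65, 0.9 → Σ = 23.784
T = 23.784 / 11.877 = 2.002526… → 2.003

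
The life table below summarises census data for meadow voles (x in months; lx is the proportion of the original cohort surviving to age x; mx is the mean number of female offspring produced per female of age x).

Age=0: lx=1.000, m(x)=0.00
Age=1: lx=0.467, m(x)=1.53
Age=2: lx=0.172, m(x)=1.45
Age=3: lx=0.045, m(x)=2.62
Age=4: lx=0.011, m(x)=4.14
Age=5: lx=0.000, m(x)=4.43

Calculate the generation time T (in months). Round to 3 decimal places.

lx·mx: 0, 0.71451, 0.2494, 0.1179, 0.04554, 0 → R0 = 1.12735
x·lx·mx: 0, 0.71451, 0.4988, 0.3537, 0.18216, 0 → Σ = 1.74917
T = 1.74917 / 1.12735 = 1.551577… → 1.552

1.552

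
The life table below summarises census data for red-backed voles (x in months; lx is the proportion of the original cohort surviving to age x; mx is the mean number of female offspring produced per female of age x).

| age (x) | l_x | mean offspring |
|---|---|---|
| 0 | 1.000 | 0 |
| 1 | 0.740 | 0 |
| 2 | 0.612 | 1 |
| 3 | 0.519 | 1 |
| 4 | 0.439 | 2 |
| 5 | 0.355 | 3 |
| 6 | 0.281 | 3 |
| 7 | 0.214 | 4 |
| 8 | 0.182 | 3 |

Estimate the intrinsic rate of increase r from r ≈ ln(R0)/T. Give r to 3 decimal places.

0.329

R0 = Σ lx·mx = 0 + 0 + 0.612 + 0.519 + 0.878 + 1.065 + 0.843 + 0.856 + 0.546 = 5.319
Σ x·lx·mx = 27.036; T = 27.036/5.319 = 5.08291…
r ≈ ln(R0)/T = ln(5.319)/5.08291… = 0.3288… → 0.329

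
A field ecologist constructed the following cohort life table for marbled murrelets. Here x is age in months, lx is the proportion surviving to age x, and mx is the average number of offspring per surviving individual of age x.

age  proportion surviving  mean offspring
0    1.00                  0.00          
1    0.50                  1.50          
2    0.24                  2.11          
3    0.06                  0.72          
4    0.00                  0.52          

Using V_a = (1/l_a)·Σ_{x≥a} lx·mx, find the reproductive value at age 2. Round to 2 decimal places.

2.29

lx·mx for x ≥ 2: 0.5064, 0.0432, 0 → sum = 0.5496
V_2 = 0.5496 / l_2 = 0.5496 / 0.24 = 2.29 → 2.29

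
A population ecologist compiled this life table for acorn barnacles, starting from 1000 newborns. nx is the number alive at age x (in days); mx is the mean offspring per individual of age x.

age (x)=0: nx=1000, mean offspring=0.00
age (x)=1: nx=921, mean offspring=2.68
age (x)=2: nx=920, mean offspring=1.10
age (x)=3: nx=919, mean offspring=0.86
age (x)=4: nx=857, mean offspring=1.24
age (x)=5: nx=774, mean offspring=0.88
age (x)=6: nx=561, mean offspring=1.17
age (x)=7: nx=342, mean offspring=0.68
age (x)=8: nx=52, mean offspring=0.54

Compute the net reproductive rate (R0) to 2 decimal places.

6.93

lx = nx/n0 = nx/1000: 1, 0.921, 0.92, 0.919, 0.857, 0.774, 0.561, 0.342, 0.052
lx·mx by age: 0, 2.46828, 1.012, 0.79034, 1.06268, 0.68112, 0.65637, 0.23256, 0.02808
R0 = Σ lx·mx = 6.93143 → 6.93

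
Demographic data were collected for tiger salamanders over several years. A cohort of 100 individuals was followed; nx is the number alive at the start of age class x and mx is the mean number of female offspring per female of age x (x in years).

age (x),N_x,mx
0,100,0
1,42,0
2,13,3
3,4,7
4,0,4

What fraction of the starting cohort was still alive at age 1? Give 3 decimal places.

l_1 = n_1/n_0 = 42/100 = 0.42 → 0.420

0.420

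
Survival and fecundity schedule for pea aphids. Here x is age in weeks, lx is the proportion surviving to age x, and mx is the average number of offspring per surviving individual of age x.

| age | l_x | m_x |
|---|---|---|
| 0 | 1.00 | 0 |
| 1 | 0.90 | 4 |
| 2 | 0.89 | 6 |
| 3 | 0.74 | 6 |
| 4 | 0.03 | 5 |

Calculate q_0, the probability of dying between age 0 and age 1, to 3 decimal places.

0.100

q_0 = (l_0 − l_1) / l_0 = (1 − 0.9) / 1
     = 0.1 / 1 = 0.1 → 0.100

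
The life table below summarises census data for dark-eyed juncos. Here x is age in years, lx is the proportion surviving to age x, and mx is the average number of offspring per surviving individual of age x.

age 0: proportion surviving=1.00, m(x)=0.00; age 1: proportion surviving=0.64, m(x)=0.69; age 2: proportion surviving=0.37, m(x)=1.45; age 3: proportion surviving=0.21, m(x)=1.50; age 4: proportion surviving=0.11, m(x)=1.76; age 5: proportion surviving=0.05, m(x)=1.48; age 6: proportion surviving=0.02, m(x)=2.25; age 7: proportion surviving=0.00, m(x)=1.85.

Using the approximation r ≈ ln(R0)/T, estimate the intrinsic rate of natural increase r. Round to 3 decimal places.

0.196

R0 = Σ lx·mx = 0 + 0.4416 + 0.5365 + 0.315 + 0.1936 + 0.074 + 0.045 + 0 = 1.6057
Σ x·lx·mx = 3.874; T = 3.874/1.6057 = 2.41265…
r ≈ ln(R0)/T = ln(1.6057)/2.41265… = 0.19628… → 0.196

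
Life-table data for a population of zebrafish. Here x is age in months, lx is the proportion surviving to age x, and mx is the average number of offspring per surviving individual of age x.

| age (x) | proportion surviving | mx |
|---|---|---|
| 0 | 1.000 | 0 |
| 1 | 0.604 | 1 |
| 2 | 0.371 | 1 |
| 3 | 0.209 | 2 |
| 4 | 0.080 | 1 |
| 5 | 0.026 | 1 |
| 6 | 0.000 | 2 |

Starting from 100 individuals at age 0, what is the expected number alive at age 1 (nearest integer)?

Expected survivors = N0 · l_1 = 100 × 0.604 = 60.4 → 60

60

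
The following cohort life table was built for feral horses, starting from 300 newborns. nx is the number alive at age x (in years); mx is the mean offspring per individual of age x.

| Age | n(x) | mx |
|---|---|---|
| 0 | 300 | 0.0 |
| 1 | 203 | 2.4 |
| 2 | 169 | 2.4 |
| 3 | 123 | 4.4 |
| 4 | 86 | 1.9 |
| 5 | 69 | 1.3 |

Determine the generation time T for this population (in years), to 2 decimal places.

lx = nx/n0 = nx/300: 1, 0.67667…, 0.56333…, 0.41, 0.28667…, 0.23
lx·mx: 0, 1.624…, 1.352…, 1.804, 0.544667…, 0.299 → R0 = 5.623667…
x·lx·mx: 0, 1.624…, 2.704…, 5.412, 2.178667…, 1.495 → Σ = 13.413667…
T = 13.413667… / 5.623667… = 2.385217… → 2.39

2.39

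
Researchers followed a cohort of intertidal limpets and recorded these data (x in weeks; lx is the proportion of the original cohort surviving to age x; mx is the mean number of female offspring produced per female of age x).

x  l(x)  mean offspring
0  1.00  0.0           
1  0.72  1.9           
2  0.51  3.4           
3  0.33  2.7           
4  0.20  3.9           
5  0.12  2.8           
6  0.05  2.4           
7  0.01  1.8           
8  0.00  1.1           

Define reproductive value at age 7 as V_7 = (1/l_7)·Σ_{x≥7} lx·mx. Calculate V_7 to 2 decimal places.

lx·mx for x ≥ 7: 0.018, 0 → sum = 0.018
V_7 = 0.018 / l_7 = 0.018 / 0.01 = 1.8 → 1.80

1.80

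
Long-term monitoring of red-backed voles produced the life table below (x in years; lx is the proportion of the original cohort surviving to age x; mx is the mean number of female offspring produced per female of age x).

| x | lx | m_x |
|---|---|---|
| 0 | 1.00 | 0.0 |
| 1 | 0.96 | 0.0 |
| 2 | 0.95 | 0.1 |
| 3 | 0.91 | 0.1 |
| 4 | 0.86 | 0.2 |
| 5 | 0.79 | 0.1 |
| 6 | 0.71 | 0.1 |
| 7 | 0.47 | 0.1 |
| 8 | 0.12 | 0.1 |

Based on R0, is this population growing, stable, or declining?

declining

R0 = Σ lx·mx = 0 + 0 + 0.095 + 0.091 + 0.172 + 0.079 + 0.071 + 0.047 + 0.012 = 0.567
R0 < 1, so the population is declining.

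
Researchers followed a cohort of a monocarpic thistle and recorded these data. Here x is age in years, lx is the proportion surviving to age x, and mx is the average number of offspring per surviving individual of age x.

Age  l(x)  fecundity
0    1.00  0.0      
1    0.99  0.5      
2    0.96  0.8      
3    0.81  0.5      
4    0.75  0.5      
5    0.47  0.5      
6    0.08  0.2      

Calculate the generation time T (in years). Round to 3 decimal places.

lx·mx: 0, 0.495, 0.768, 0.405, 0.375, 0.235, 0.016 → R0 = 2.294
x·lx·mx: 0, 0.495, 1.536, 1.215, 1.5, 1.175, 0.096 → Σ = 6.017
T = 6.017 / 2.294 = 2.622929… → 2.623

2.623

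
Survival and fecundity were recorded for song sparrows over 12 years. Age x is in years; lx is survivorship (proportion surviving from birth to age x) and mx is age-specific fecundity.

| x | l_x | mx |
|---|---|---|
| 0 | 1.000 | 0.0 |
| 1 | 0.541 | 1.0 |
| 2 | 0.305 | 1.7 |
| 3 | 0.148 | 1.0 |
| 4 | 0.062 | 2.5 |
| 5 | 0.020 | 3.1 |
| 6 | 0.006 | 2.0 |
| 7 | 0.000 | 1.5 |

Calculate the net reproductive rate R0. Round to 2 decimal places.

lx·mx by age: 0, 0.541, 0.5185, 0.148, 0.155, 0.062, 0.012, 0
R0 = Σ lx·mx = 1.4365 → 1.44

1.44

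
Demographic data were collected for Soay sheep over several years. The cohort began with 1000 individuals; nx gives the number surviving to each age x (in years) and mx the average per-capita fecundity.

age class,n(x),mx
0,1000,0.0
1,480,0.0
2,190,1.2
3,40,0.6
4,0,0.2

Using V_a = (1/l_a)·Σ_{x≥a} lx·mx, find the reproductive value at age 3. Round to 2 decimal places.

lx = nx/n0 = nx/1000: 1, 0.48, 0.19, 0.04, 0
lx·mx for x ≥ 3: 0.024, 0 → sum = 0.024
V_3 = 0.024 / l_3 = 0.024 / 0.04 = 0.6 → 0.60

0.60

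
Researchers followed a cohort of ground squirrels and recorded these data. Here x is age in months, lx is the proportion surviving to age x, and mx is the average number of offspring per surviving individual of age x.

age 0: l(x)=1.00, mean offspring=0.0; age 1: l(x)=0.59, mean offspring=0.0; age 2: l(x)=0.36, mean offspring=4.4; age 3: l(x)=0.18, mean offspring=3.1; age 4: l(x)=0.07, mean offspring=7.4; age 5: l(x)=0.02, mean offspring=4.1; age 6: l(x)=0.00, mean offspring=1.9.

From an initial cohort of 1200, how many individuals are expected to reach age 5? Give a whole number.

24

Expected survivors = N0 · l_5 = 1200 × 0.02 = 24 → 24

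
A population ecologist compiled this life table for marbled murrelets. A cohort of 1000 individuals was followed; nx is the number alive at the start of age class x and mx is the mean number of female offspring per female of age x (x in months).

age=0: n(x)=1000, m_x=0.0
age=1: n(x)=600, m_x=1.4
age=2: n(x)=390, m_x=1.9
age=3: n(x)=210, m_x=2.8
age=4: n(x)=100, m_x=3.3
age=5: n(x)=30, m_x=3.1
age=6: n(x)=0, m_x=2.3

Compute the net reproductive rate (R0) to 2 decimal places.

2.59

lx = nx/n0 = nx/1000: 1, 0.6, 0.39, 0.21, 0.1, 0.03, 0
lx·mx by age: 0, 0.84, 0.741, 0.588, 0.33, 0.093, 0
R0 = Σ lx·mx = 2.592 → 2.59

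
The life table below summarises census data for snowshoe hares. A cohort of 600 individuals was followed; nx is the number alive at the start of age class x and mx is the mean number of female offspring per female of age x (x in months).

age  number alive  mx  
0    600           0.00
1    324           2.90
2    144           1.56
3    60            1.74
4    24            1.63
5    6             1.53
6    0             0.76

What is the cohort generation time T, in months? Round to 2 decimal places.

lx = nx/n0 = nx/600: 1, 0.54, 0.24, 0.1, 0.04, 0.01, 0
lx·mx: 0, 1.566, 0.3744, 0.174, 0.0652, 0.0153, 0 → R0 = 2.1949
x·lx·mx: 0, 1.566, 0.7488, 0.522, 0.2608, 0.0765, 0 → Σ = 3.1741
T = 3.1741 / 2.1949 = 1.446125… → 1.45

1.45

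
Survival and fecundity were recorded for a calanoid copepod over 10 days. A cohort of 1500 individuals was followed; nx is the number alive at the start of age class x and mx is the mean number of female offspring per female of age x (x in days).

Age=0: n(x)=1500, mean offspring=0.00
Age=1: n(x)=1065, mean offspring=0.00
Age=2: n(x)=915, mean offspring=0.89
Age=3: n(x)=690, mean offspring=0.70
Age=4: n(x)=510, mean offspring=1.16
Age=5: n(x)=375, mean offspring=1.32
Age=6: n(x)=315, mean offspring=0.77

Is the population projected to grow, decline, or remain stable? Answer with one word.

growing

lx = nx/n0 = nx/1500: 1, 0.71, 0.61, 0.46, 0.34, 0.25, 0.21
R0 = Σ lx·mx = 0 + 0 + 0.5429 + 0.322 + 0.3944 + 0.33 + 0.1617 = 1.751
R0 > 1, so the population is growing.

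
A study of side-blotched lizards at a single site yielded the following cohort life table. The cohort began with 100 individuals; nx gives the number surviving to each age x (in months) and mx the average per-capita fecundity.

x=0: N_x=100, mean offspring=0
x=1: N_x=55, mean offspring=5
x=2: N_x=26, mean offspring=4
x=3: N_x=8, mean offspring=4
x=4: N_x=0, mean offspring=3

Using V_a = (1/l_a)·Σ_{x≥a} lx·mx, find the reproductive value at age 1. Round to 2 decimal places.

7.47

lx = nx/n0 = nx/100: 1, 0.55, 0.26, 0.08, 0
lx·mx for x ≥ 1: 2.75, 1.04, 0.32, 0 → sum = 4.11
V_1 = 4.11 / l_1 = 4.11 / 0.55 = 7.472727… → 7.47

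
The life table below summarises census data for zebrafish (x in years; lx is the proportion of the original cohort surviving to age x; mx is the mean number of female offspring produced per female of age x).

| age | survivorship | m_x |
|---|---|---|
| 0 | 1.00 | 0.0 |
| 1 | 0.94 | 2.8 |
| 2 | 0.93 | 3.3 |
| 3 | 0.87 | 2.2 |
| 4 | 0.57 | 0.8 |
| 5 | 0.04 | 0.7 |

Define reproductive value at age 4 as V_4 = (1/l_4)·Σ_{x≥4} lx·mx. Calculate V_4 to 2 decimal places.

lx·mx for x ≥ 4: 0.456, 0.028 → sum = 0.484
V_4 = 0.484 / l_4 = 0.484 / 0.57 = 0.849123… → 0.85

0.85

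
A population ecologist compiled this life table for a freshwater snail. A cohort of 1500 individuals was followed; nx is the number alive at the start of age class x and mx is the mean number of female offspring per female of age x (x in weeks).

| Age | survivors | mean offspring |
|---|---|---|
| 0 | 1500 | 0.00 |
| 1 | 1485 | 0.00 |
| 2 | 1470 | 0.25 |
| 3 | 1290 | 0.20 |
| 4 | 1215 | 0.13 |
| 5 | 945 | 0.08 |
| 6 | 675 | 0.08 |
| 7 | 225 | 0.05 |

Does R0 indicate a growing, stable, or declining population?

lx = nx/n0 = nx/1500: 1, 0.99, 0.98, 0.86, 0.81, 0.63, 0.45, 0.15
R0 = Σ lx·mx = 0 + 0 + 0.245 + 0.172 + 0.1053 + 0.0504 + 0.036 + 0.0075 = 0.6162
R0 < 1, so the population is declining.

declining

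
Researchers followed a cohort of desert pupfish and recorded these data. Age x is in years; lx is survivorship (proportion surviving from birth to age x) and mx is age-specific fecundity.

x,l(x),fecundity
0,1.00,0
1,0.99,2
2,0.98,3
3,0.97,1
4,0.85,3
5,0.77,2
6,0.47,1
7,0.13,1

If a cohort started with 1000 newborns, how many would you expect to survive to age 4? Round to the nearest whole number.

Expected survivors = N0 · l_4 = 1000 × 0.85 = 850 → 850

850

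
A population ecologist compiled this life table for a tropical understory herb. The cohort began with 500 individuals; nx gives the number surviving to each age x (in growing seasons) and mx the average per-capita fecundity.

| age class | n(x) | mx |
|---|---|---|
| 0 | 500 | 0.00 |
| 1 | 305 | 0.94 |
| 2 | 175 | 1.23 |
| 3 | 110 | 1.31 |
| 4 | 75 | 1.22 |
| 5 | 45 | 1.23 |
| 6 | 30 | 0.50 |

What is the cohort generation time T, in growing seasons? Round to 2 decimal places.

lx = nx/n0 = nx/500: 1, 0.61, 0.35, 0.22, 0.15, 0.09, 0.06
lx·mx: 0, 0.5734, 0.4305, 0.2882, 0.183, 0.1107, 0.03 → R0 = 1.6158
x·lx·mx: 0, 0.5734, 0.861, 0.8646, 0.732, 0.5535, 0.18 → Σ = 3.7645
T = 3.7645 / 1.6158 = 2.329806… → 2.33

2.33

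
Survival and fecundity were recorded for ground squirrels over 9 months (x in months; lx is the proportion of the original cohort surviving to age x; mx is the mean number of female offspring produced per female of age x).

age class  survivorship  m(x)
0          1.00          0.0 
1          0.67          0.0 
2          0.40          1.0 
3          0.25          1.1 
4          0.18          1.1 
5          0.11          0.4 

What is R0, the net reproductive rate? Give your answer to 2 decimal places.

0.92

lx·mx by age: 0, 0, 0.4, 0.275, 0.198, 0.044
R0 = Σ lx·mx = 0.917 → 0.92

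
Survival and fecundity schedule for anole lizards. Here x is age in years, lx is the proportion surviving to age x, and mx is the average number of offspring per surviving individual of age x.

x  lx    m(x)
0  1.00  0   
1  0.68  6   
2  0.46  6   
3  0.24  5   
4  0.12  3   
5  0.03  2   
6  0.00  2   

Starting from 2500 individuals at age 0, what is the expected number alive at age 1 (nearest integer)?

1700

Expected survivors = N0 · l_1 = 2500 × 0.68 = 1700 → 1700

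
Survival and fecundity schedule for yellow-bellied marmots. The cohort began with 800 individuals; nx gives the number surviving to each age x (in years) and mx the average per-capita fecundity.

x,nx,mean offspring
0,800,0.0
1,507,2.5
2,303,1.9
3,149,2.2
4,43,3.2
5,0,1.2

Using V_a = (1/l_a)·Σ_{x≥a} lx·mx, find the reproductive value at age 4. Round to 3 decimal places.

3.200

lx = nx/n0 = nx/800: 1, 0.63375, 0.37875, 0.18625, 0.05375, 0
lx·mx for x ≥ 4: 0.172, 0 → sum = 0.172
V_4 = 0.172 / l_4 = 0.172 / 0.05375 = 3.2 → 3.200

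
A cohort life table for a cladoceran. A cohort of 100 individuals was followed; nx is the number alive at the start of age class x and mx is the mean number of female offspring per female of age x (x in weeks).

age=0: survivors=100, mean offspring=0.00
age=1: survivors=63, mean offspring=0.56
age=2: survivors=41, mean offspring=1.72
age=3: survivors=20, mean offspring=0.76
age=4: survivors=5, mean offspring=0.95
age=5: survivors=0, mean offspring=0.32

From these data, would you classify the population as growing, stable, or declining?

lx = nx/n0 = nx/100: 1, 0.63, 0.41, 0.2, 0.05, 0
R0 = Σ lx·mx = 0 + 0.3528 + 0.7052 + 0.152 + 0.0475 + 0 = 1.2575
R0 > 1, so the population is growing.

growing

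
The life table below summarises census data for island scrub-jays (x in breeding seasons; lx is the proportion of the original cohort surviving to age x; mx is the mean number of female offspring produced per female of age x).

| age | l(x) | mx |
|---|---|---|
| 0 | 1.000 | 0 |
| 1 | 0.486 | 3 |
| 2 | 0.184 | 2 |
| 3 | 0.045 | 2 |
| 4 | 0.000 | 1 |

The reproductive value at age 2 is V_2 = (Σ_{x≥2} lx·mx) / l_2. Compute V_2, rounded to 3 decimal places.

2.489

lx·mx for x ≥ 2: 0.368, 0.09, 0 → sum = 0.458
V_2 = 0.458 / l_2 = 0.458 / 0.184 = 2.48913… → 2.489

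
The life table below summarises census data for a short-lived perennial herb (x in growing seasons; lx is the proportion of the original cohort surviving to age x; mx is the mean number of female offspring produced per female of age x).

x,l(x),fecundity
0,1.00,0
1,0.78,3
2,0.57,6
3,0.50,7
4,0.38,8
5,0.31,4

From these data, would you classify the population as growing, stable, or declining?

growing

R0 = Σ lx·mx = 0 + 2.34 + 3.42 + 3.5 + 3.04 + 1.24 = 13.54
R0 > 1, so the population is growing.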